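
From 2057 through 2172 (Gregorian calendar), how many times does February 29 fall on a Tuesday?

3

Leap years in 2057–2172: 28 of them.
Feb 29 weekday advances by 5 (mod 7) from one leap year to the next four years later (or differs when a century non-leap intervenes).
Leap-day weekdays: 2060:Sun 2064:Fri 2068:Wed 2072:Mon 2076:Sat 2080:Thu 2084:Tue✓ 2088:Sun 2092:Fri 2096:Wed 2104:Fri 2108:Wed 2112:Mon 2116:Sat 2120:Thu 2124:Tue✓ 2128:Sun 2132:Fri 2136:Wed 2140:Mon 2144:Sat 2148:Thu 2152:Tue✓ 2156:Sun 2160:Fri 2164:Wed 2168:Mon 2172:Sat
Tuesday: 2084, 2124, 2152 → 3.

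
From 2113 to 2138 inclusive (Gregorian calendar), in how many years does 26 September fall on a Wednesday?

Track 26 September's weekday year by year (advancing +1, or +2 across a Feb 29):
  2113: Tue  2114: Wed (+1) ✓  2115: Thu (+1)  2116: Sat (+2)  2117: Sun (+1)
  2118: Mon (+1)  2119: Tue (+1)  2120: Thu (+2)  2121: Fri (+1)  2122: Sat (+1)
  2123: Sun (+1)  2124: Tue (+2)  2125: Wed (+1) ✓  2126: Thu (+1)  2127: Fri (+1)
  2128: Sun (+2)  2129: Mon (+1)  2130: Tue (+1)  2131: Wed (+1) ✓  2132: Fri (+2)
  2133: Sat (+1)  2134: Sun (+1)  2135: Mon (+1)  2136: Wed (+2) ✓  2137: Thu (+1)
  2138: Fri (+1)
Wednesday years: 2114, 2125, 2131, 2136 — 4 in total.

4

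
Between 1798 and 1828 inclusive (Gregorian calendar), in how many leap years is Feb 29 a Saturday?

Leap years in 1798–1828: 7 of them.
Feb 29 weekday advances by 5 (mod 7) from one leap year to the next four years later (or differs when a century non-leap intervenes).
Leap-day weekdays: 1804:Wed 1808:Mon 1812:Sat✓ 1816:Thu 1820:Tue 1824:Sun 1828:Fri
Saturday: 1812 → 1.

1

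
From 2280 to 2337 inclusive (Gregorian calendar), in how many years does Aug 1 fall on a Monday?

Track Aug 1's weekday year by year (advancing +1, or +2 across a Feb 29):
  2280: Sun  2281: Mon (+1) ✓  2282: Tue (+1)  2283: Wed (+1)  2284: Fri (+2)
  2285: Sat (+1)  2286: Sun (+1)  2287: Mon (+1) ✓  2288: Wed (+2)  2289: Thu (+1)
  2290: Fri (+1)  2291: Sat (+1)  2292: Mon (+2) ✓  2293: Tue (+1)  … (30 more years) …
  2324: Fri (+2)  2325: Sat (+1)  2326: Sun (+1)  2327: Mon (+1) ✓  2328: Wed (+2)
  2329: Thu (+1)  2330: Fri (+1)  2331: Sat (+1)  2332: Mon (+2) ✓  2333: Tue (+1)
  2334: Wed (+1)  2335: Thu (+1)  2336: Sat (+2)  2337: Sun (+1)
Monday years: 2281, 2287, 2292, 2298, 2304, 2310, 2321, 2327, 2332 — 9 in total.

9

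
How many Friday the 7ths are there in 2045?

Check the 7th of each month of 2045: Jan 7: Sat, Feb 7: Tue, Mar 7: Tue, Apr 7: Fri, May 7: Sun, Jun 7: Wed, Jul 7: Fri, Aug 7: Mon, Sep 7: Thu, Oct 7: Sat, Nov 7: Tue, Dec 7: Thu.
Friday occurs in April, July — 2 months.

2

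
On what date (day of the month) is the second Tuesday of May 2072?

10

May 1, 2072 is a Sunday, so the first Tuesday is the 3rd.
The second Tuesday is 3 + 7 = 10.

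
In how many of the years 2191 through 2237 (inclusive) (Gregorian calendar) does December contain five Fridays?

19

December has 31 days; it has five Fridays when Friday falls among the first (month-length − 28) days — i.e. when December 1 is one of Friday/Thursday/Wednesday.
December 1 by year: 2191:Thu✓ 2192:Sat 2193:Sun 2194:Mon 2195:Tue 2196:Thu✓ 2197:Fri✓ 2198:Sat 2199:Sun 2200:Mon 2201:Tue 2202:Wed✓ 2203:Thu✓ 2204:Sat 2205:Sun …(17 more)… 2223:Mon 2224:Wed✓ 2225:Thu✓ 2226:Fri✓ 2227:Sat 2228:Mon 2229:Tue 2230:Wed✓ 2231:Thu✓ 2232:Sat 2233:Sun 2234:Mon 2235:Tue 2236:Thu✓ 2237:Fri✓
Years with five Fridays: 2191, 2196, 2197, 2202, 2203, 2208, 2209, 2213, 2214, 2215, 2219, 2220, 2224, 2225, 2226, 2230, 2231, 2236, 2237 → 19.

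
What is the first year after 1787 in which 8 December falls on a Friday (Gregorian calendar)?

From one year to the next, a fixed date's weekday advances by 1, or by 2 when a Feb 29 lies between the two dates.
1787: December 8 is Saturday.
1788: Monday (+2)
1789: Tuesday (+1)
1790: Wednesday (+1)
1791: Thursday (+1)
1792: Saturday (+2)
1793: Sunday (+1)
1794: Monday (+1)
1795: Tuesday (+1)
1796: Thursday (+2)
1797: Friday (+1)
8 December falls on a Friday in 1797.

1797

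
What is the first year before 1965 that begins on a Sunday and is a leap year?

1956

Jan 1 advances by 2 weekdays after a leap year and by 1 after a common year.
1965: Jan 1 is Friday.
1964: Wednesday (leap)
1963: Tuesday
1962: Monday
1961: Sunday
1960: Friday (leap)
1959: Thursday
1958: Wednesday
1957: Tuesday
1956: Sunday (leap)
1956 begins on a Sunday and is a leap year.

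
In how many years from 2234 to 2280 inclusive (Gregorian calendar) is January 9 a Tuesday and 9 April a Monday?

5

Check each year's weekday for January 9 and 9 April:
  2234: Thu/Wed  2235: Fri/Thu  2236: Sat/Sat  2237: Mon/Sun  2238: Tue/Mon ✓  2239: Wed/Tue  2240: Thu/Thu  2241: Sat/Fri  2242: Sun/Sat  2243: Mon/Sun  2244: Tue/Tue  2245: Thu/Wed  2246: Fri/Thu  2247: Sat/Fri  …(19 more)…  2267: Wed/Tue  2268: Thu/Thu  2269: Sat/Fri  2270: Sun/Sat  2271: Mon/Sun  2272: Tue/Tue  2273: Thu/Wed  2274: Fri/Thu  2275: Sat/Fri  2276: Sun/Sun  2277: Tue/Mon ✓  2278: Wed/Tue  2279: Thu/Wed  2280: Fri/Fri
Both conditions hold in: 2238, 2249, 2255, 2266, 2277 — 5.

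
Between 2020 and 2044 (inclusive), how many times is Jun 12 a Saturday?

Track Jun 12's weekday year by year (advancing +1, or +2 across a Feb 29):
  2020: Fri  2021: Sat (+1) ✓  2022: Sun (+1)  2023: Mon (+1)  2024: Wed (+2)
  2025: Thu (+1)  2026: Fri (+1)  2027: Sat (+1) ✓  2028: Mon (+2)  2029: Tue (+1)
  2030: Wed (+1)  2031: Thu (+1)  2032: Sat (+2) ✓  2033: Sun (+1)  2034: Mon (+1)
  2035: Tue (+1)  2036: Thu (+2)  2037: Fri (+1)  2038: Sat (+1) ✓  2039: Sun (+1)
  2040: Tue (+2)  2041: Wed (+1)  2042: Thu (+1)  2043: Fri (+1)  2044: Sun (+2)
Saturday years: 2021, 2027, 2032, 2038 — 4 in total.

4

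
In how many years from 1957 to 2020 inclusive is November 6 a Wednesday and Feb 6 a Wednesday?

Check each year's weekday for November 6 and Feb 6:
  1957: Wed/Wed ✓  1958: Thu/Thu  1959: Fri/Fri  1960: Sun/Sat  1961: Mon/Mon  1962: Tue/Tue  1963: Wed/Wed ✓  1964: Fri/Thu  1965: Sat/Sat  1966: Sun/Sun  1967: Mon/Mon  1968: Wed/Tue  1969: Thu/Thu  1970: Fri/Fri  …(36 more)…  2007: Tue/Tue  2008: Thu/Wed  2009: Fri/Fri  2010: Sat/Sat  2011: Sun/Sun  2012: Tue/Mon  2013: Wed/Wed ✓  2014: Thu/Thu  2015: Fri/Fri  2016: Sun/Sat  2017: Mon/Mon  2018: Tue/Tue  2019: Wed/Wed ✓  2020: Fri/Thu
Both conditions hold in: 1957, 1963, 1974, 1985, 1991, 2002, 2013, 2019 — 8.

8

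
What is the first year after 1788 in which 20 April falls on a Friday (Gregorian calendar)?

From one year to the next, a fixed date's weekday advances by 1, or by 2 when a Feb 29 lies between the two dates.
1788: April 20 is Sunday.
1789: Monday (+1)
1790: Tuesday (+1)
1791: Wednesday (+1)
1792: Friday (+2)
20 April falls on a Friday in 1792.

1792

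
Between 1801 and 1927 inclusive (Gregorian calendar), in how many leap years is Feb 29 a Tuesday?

Leap years in 1801–1927: 30 of them.
Feb 29 weekday advances by 5 (mod 7) from one leap year to the next four years later (or differs when a century non-leap intervenes).
Leap-day weekdays: 1804:Wed 1808:Mon 1812:Sat 1816:Thu 1820:Tue✓ 1824:Sun 1828:Fri 1832:Wed 1836:Mon 1840:Sat 1844:Thu 1848:Tue✓ 1852:Sun …(4 more)… 1872:Thu 1876:Tue✓ 1880:Sun 1884:Fri 1888:Wed 1892:Mon 1896:Sat 1904:Mon 1908:Sat 1912:Thu 1916:Tue✓ 1920:Sun 1924:Fri
Tuesday: 1820, 1848, 1876, 1916 → 4.

4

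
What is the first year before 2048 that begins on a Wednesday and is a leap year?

Jan 1 advances by 2 weekdays after a leap year and by 1 after a common year.
2048: Jan 1 is Wednesday (leap).
2047: Tuesday
2046: Monday
2045: Sunday
2044: Friday (leap)
2043: Thursday
2042: Wednesday
2041: Tuesday
2040: Sunday (leap)
2039: Saturday
2038: Friday
2037: Thursday
2036: Tuesday (leap)
2035: Monday
2034: Sunday
2033: Saturday
2032: Thursday (leap)
2031: Wednesday
2030: Tuesday
2029: Monday
2028: Saturday (leap)
2027: Friday
2026: Thursday
2025: Wednesday
2024: Monday (leap)
2023: Sunday
2022: Saturday
2021: Friday
2020: Wednesday (leap)
2020 begins on a Wednesday and is a leap year.

2020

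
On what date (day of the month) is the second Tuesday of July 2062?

11

July 1, 2062 is a Saturday, so the first Tuesday is the 4th.
The second Tuesday is 4 + 7 = 11.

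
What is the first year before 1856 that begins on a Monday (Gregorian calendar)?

1855

Jan 1 advances by 2 weekdays after a leap year and by 1 after a common year.
1856: Jan 1 is Tuesday (leap).
1855: Monday
1855 begins on a Monday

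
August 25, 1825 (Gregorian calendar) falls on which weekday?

January 1, 1825 is a Saturday.
August 25 is day 237 of the year, i.e. 236 days after Jan 1.
236 mod 7 = 5, so advance 5 weekdays from Saturday: Thursday.

Thursday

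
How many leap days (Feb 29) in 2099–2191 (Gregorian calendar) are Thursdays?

3

Leap years in 2099–2191: 22 of them.
Feb 29 weekday advances by 5 (mod 7) from one leap year to the next four years later (or differs when a century non-leap intervenes).
Leap-day weekdays: 2104:Fri 2108:Wed 2112:Mon 2116:Sat 2120:Thu✓ 2124:Tue 2128:Sun 2132:Fri 2136:Wed 2140:Mon 2144:Sat 2148:Thu✓ 2152:Tue 2156:Sun 2160:Fri 2164:Wed 2168:Mon 2172:Sat 2176:Thu✓ 2180:Tue 2184:Sun 2188:Fri
Thursday: 2120, 2148, 2176 → 3.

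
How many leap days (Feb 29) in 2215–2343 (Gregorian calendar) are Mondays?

5

Leap years in 2215–2343: 31 of them.
Feb 29 weekday advances by 5 (mod 7) from one leap year to the next four years later (or differs when a century non-leap intervenes).
Leap-day weekdays: 2216:Thu 2220:Tue 2224:Sun 2228:Fri 2232:Wed 2236:Mon✓ 2240:Sat 2244:Thu 2248:Tue 2252:Sun 2256:Fri 2260:Wed 2264:Mon✓ …(5 more)… 2288:Wed 2292:Mon✓ 2296:Sat 2304:Mon✓ 2308:Sat 2312:Thu 2316:Tue 2320:Sun 2324:Fri 2328:Wed 2332:Mon✓ 2336:Sat 2340:Thu
Monday: 2236, 2264, 2292, 2304, 2332 → 5.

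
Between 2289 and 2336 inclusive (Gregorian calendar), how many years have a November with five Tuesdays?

November has 30 days; it has five Tuesdays when Tuesday falls among the first (month-length − 28) days — i.e. when November 1 is one of Tuesday/Monday.
November 1 by year: 2289:Fri 2290:Sat 2291:Sun 2292:Tue✓ 2293:Wed 2294:Thu 2295:Fri 2296:Sun 2297:Mon✓ 2298:Tue✓ 2299:Wed 2300:Thu 2301:Fri 2302:Sat 2303:Sun …(18 more)… 2322:Wed 2323:Thu 2324:Sat 2325:Sun 2326:Mon✓ 2327:Tue✓ 2328:Thu 2329:Fri 2330:Sat 2331:Sun 2332:Tue✓ 2333:Wed 2334:Thu 2335:Fri 2336:Sun
Years with five Tuesdays: 2292, 2297, 2298, 2304, 2309, 2310, 2315, 2320, 2321, 2326, 2327, 2332 → 12.

12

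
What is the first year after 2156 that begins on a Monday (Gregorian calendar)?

Jan 1 advances by 2 weekdays after a leap year and by 1 after a common year.
2156: Jan 1 is Thursday (leap).
2157: Saturday
2158: Sunday
2159: Monday
2159 begins on a Monday

2159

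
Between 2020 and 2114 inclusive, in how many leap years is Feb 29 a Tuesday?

Leap years in 2020–2114: 23 of them.
Feb 29 weekday advances by 5 (mod 7) from one leap year to the next four years later (or differs when a century non-leap intervenes).
Leap-day weekdays: 2020:Sat 2024:Thu 2028:Tue✓ 2032:Sun 2036:Fri 2040:Wed 2044:Mon 2048:Sat 2052:Thu 2056:Tue✓ 2060:Sun 2064:Fri 2068:Wed 2072:Mon 2076:Sat 2080:Thu 2084:Tue✓ 2088:Sun 2092:Fri 2096:Wed 2104:Fri 2108:Wed 2112:Mon
Tuesday: 2028, 2056, 2084 → 3.

3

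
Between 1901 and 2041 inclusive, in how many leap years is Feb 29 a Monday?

Leap years in 1901–2041: 35 of them.
Feb 29 weekday advances by 5 (mod 7) from one leap year to the next four years later (or differs when a century non-leap intervenes).
Leap-day weekdays: 1904:Mon✓ 1908:Sat 1912:Thu 1916:Tue 1920:Sun 1924:Fri 1928:Wed 1932:Mon✓ 1936:Sat 1940:Thu 1944:Tue 1948:Sun 1952:Fri …(9 more)… 1992:Sat 1996:Thu 2000:Tue 2004:Sun 2008:Fri 2012:Wed 2016:Mon✓ 2020:Sat 2024:Thu 2028:Tue 2032:Sun 2036:Fri 2040:Wed
Monday: 1904, 1932, 1960, 1988, 2016 → 5.

5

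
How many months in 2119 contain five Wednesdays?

4

A month of length L has five Wednesdays iff its first Wednesday is on day ≤ L−28 (so day 1–3 in a 31-day month, 1–2 in a 30-day month, day 1 in a leap February).
Checking each month of 2119: Jan starts Sun (31d); Feb starts Wed (28d); Mar starts Wed (31d) ✓; Apr starts Sat (30d); May starts Mon (31d) ✓; Jun starts Thu (30d); Jul starts Sat (31d); Aug starts Tue (31d) ✓; Sep starts Fri (30d); Oct starts Sun (31d); Nov starts Wed (30d) ✓; Dec starts Fri (31d).
Five-Wednesday months: March, May, August, November → 4.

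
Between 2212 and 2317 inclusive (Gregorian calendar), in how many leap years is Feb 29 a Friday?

3

Leap years in 2212–2317: 26 of them.
Feb 29 weekday advances by 5 (mod 7) from one leap year to the next four years later (or differs when a century non-leap intervenes).
Leap-day weekdays: 2212:Sat 2216:Thu 2220:Tue 2224:Sun 2228:Fri✓ 2232:Wed 2236:Mon 2240:Sat 2244:Thu 2248:Tue 2252:Sun 2256:Fri✓ 2260:Wed 2264:Mon 2268:Sat 2272:Thu 2276:Tue 2280:Sun 2284:Fri✓ 2288:Wed 2292:Mon 2296:Sat 2304:Mon 2308:Sat 2312:Thu 2316:Tue
Friday: 2228, 2256, 2284 → 3.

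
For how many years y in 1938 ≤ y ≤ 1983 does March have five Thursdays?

20

March has 31 days; it has five Thursdays when Thursday falls among the first (month-length − 28) days — i.e. when March 1 is one of Thursday/Wednesday/Tuesday.
March 1 by year: 1938:Tue✓ 1939:Wed✓ 1940:Fri 1941:Sat 1942:Sun 1943:Mon 1944:Wed✓ 1945:Thu✓ 1946:Fri 1947:Sat 1948:Mon 1949:Tue✓ 1950:Wed✓ 1951:Thu✓ 1952:Sat …(16 more)… 1969:Sat 1970:Sun 1971:Mon 1972:Wed✓ 1973:Thu✓ 1974:Fri 1975:Sat 1976:Mon 1977:Tue✓ 1978:Wed✓ 1979:Thu✓ 1980:Sat 1981:Sun 1982:Mon 1983:Tue✓
Years with five Thursdays: 1938, 1939, 1944, 1945, 1949, 1950, 1951, 1955, 1956, 1960, 1961, 1962, 1966, 1967, 1972, 1973, 1977, 1978, 1979, 1983 → 20.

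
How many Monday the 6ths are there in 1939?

Check the 6th of each month of 1939: Jan 6: Fri, Feb 6: Mon, Mar 6: Mon, Apr 6: Thu, May 6: Sat, Jun 6: Tue, Jul 6: Thu, Aug 6: Sun, Sep 6: Wed, Oct 6: Fri, Nov 6: Mon, Dec 6: Wed.
Monday occurs in February, March, November — 3 months.

3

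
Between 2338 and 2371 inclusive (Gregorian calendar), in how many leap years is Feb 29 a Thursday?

Leap years in 2338–2371: 8 of them.
Feb 29 weekday advances by 5 (mod 7) from one leap year to the next four years later (or differs when a century non-leap intervenes).
Leap-day weekdays: 2340:Thu✓ 2344:Tue 2348:Sun 2352:Fri 2356:Wed 2360:Mon 2364:Sat 2368:Thu✓
Thursday: 2340, 2368 → 2.

2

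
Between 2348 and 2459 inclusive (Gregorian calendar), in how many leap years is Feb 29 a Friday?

4

Leap years in 2348–2459: 28 of them.
Feb 29 weekday advances by 5 (mod 7) from one leap year to the next four years later (or differs when a century non-leap intervenes).
Leap-day weekdays: 2348:Sun 2352:Fri✓ 2356:Wed 2360:Mon 2364:Sat 2368:Thu 2372:Tue 2376:Sun 2380:Fri✓ 2384:Wed 2388:Mon 2392:Sat 2396:Thu 2400:Tue 2404:Sun 2408:Fri✓ 2412:Wed 2416:Mon 2420:Sat 2424:Thu 2428:Tue 2432:Sun 2436:Fri✓ 2440:Wed 2444:Mon 2448:Sat 2452:Thu 2456:Tue
Friday: 2352, 2380, 2408, 2436 → 4.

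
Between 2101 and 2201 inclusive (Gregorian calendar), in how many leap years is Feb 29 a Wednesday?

Leap years in 2101–2201: 24 of them.
Feb 29 weekday advances by 5 (mod 7) from one leap year to the next four years later (or differs when a century non-leap intervenes).
Leap-day weekdays: 2104:Fri 2108:Wed✓ 2112:Mon 2116:Sat 2120:Thu 2124:Tue 2128:Sun 2132:Fri 2136:Wed✓ 2140:Mon 2144:Sat 2148:Thu 2152:Tue 2156:Sun 2160:Fri 2164:Wed✓ 2168:Mon 2172:Sat 2176:Thu 2180:Tue 2184:Sun 2188:Fri 2192:Wed✓ 2196:Mon
Wednesday: 2108, 2136, 2164, 2192 → 4.

4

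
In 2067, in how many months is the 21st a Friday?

2

Check the 21st of each month of 2067: Jan 21: Fri, Feb 21: Mon, Mar 21: Mon, Apr 21: Thu, May 21: Sat, Jun 21: Tue, Jul 21: Thu, Aug 21: Sun, Sep 21: Wed, Oct 21: Fri, Nov 21: Mon, Dec 21: Wed.
Friday occurs in January, October — 2 months.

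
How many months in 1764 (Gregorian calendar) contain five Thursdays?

A month of length L has five Thursdays iff its first Thursday is on day ≤ L−28 (so day 1–3 in a 31-day month, 1–2 in a 30-day month, day 1 in a leap February).
Checking each month of 1764: Jan starts Sun (31d); Feb starts Wed (29d); Mar starts Thu (31d) ✓; Apr starts Sun (30d); May starts Tue (31d) ✓; Jun starts Fri (30d); Jul starts Sun (31d); Aug starts Wed (31d) ✓; Sep starts Sat (30d); Oct starts Mon (31d); Nov starts Thu (30d) ✓; Dec starts Sat (31d).
Five-Thursday months: March, May, August, November → 4.

4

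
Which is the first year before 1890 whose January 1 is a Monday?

1883

Jan 1 advances by 2 weekdays after a leap year and by 1 after a common year.
1890: Jan 1 is Wednesday.
1889: Tuesday
1888: Sunday (leap)
1887: Saturday
1886: Friday
1885: Thursday
1884: Tuesday (leap)
1883: Monday
1883 begins on a Monday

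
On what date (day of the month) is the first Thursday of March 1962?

1

March 1, 1962 is a Thursday, so the first Thursday is the 1st.
The first Thursday is 1 + 0 = 1.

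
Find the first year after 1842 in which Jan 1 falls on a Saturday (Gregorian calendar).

Jan 1 advances by 2 weekdays after a leap year and by 1 after a common year.
1842: Jan 1 is Saturday.
1843: Sunday
1844: Monday (leap)
1845: Wednesday
1846: Thursday
1847: Friday
1848: Saturday (leap)
1848 begins on a Saturday

1848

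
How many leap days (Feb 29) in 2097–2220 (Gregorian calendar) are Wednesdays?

Leap years in 2097–2220: 29 of them.
Feb 29 weekday advances by 5 (mod 7) from one leap year to the next four years later (or differs when a century non-leap intervenes).
Leap-day weekdays: 2104:Fri 2108:Wed✓ 2112:Mon 2116:Sat 2120:Thu 2124:Tue 2128:Sun 2132:Fri 2136:Wed✓ 2140:Mon 2144:Sat 2148:Thu 2152:Tue …(3 more)… 2168:Mon 2172:Sat 2176:Thu 2180:Tue 2184:Sun 2188:Fri 2192:Wed✓ 2196:Mon 2204:Wed✓ 2208:Mon 2212:Sat 2216:Thu 2220:Tue
Wednesday: 2108, 2136, 2164, 2192, 2204 → 5.

5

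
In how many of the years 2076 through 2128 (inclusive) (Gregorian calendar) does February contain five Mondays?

1

February has 28 days (29 in leap years); it has five Mondays when Monday falls among the first (month-length − 28) days — i.e. when February 1 is Monday in a leap year (never in a common year).
February 1 by year: 2076:Sat 2077:Mon 2078:Tue 2079:Wed 2080:Thu 2081:Sat 2082:Sun 2083:Mon 2084:Tue 2085:Thu 2086:Fri 2087:Sat 2088:Sun 2089:Tue 2090:Wed …(23 more)… 2114:Thu 2115:Fri 2116:Sat 2117:Mon 2118:Tue 2119:Wed 2120:Thu 2121:Sat 2122:Sun 2123:Mon 2124:Tue 2125:Thu 2126:Fri 2127:Sat 2128:Sun
Years with five Mondays: 2112 → 1.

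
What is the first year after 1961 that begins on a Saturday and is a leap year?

Jan 1 advances by 2 weekdays after a leap year and by 1 after a common year.
1961: Jan 1 is Sunday.
1962: Monday
1963: Tuesday
1964: Wednesday (leap)
1965: Friday
1966: Saturday
1967: Sunday
1968: Monday (leap)
1969: Wednesday
1970: Thursday
1971: Friday
1972: Saturday (leap)
1972 begins on a Saturday and is a leap year.

1972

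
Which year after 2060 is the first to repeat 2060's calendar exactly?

2088

Two years share a calendar iff Jan 1 falls on the same weekday and both are leap or both are common. 2060: Jan 1 is Thursday, leap year.
2061: Jan 1 Saturday, common
2062: Jan 1 Sunday, common
2063: Jan 1 Monday, common
2064: Jan 1 Tuesday, leap
2065: Jan 1 Thursday, common
2066: Jan 1 Friday, common
2067: Jan 1 Saturday, common
2068: Jan 1 Sunday, leap
2069: Jan 1 Tuesday, common
2070: Jan 1 Wednesday, common
2071: Jan 1 Thursday, common
2072: Jan 1 Friday, leap
2073: Jan 1 Sunday, common
2074: Jan 1 Monday, common
2075: Jan 1 Tuesday, common
2076: Jan 1 Wednesday, leap
2077: Jan 1 Friday, common
2078: Jan 1 Saturday, common
2079: Jan 1 Sunday, common
2080: Jan 1 Monday, leap
2081: Jan 1 Wednesday, common
2082: Jan 1 Thursday, common
2083: Jan 1 Friday, common
2084: Jan 1 Saturday, leap
2085: Jan 1 Monday, common
2086: Jan 1 Tuesday, common
2087: Jan 1 Wednesday, common
2088: Jan 1 Thursday, leap
2088 matches on both conditions.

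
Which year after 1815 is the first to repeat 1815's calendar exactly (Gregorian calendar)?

Two years share a calendar iff Jan 1 falls on the same weekday and both are leap or both are common. 1815: Jan 1 is Sunday, common year.
1816: Jan 1 Monday, leap
1817: Jan 1 Wednesday, common
1818: Jan 1 Thursday, common
1819: Jan 1 Friday, common
1820: Jan 1 Saturday, leap
1821: Jan 1 Monday, common
1822: Jan 1 Tuesday, common
1823: Jan 1 Wednesday, common
1824: Jan 1 Thursday, leap
1825: Jan 1 Saturday, common
1826: Jan 1 Sunday, common
1826 matches on both conditions.

1826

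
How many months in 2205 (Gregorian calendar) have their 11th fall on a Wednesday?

2

Check the 11th of each month of 2205: Jan 11: Fri, Feb 11: Mon, Mar 11: Mon, Apr 11: Thu, May 11: Sat, Jun 11: Tue, Jul 11: Thu, Aug 11: Sun, Sep 11: Wed, Oct 11: Fri, Nov 11: Mon, Dec 11: Wed.
Wednesday occurs in September, December — 2 months.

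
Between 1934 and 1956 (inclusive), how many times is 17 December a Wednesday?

Track 17 December's weekday year by year (advancing +1, or +2 across a Feb 29):
  1934: Mon  1935: Tue (+1)  1936: Thu (+2)  1937: Fri (+1)  1938: Sat (+1)
  1939: Sun (+1)  1940: Tue (+2)  1941: Wed (+1) ✓  1942: Thu (+1)  1943: Fri (+1)
  1944: Sun (+2)  1945: Mon (+1)  1946: Tue (+1)  1947: Wed (+1) ✓  1948: Fri (+2)
  1949: Sat (+1)  1950: Sun (+1)  1951: Mon (+1)  1952: Wed (+2) ✓  1953: Thu (+1)
  1954: Fri (+1)  1955: Sat (+1)  1956: Mon (+2)
Wednesday years: 1941, 1947, 1952 — 3 in total.

3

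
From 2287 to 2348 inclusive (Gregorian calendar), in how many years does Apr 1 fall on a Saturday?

9

Track Apr 1's weekday year by year (advancing +1, or +2 across a Feb 29):
  2287: Fri  2288: Sun (+2)  2289: Mon (+1)  2290: Tue (+1)  2291: Wed (+1)
  2292: Fri (+2)  2293: Sat (+1) ✓  2294: Sun (+1)  2295: Mon (+1)  2296: Wed (+2)
  2297: Thu (+1)  2298: Fri (+1)  2299: Sat (+1) ✓  2300: Sun (+1)  … (34 more years) …
  2335: Mon (+1)  2336: Wed (+2)  2337: Thu (+1)  2338: Fri (+1)  2339: Sat (+1) ✓
  2340: Mon (+2)  2341: Tue (+1)  2342: Wed (+1)  2343: Thu (+1)  2344: Sat (+2) ✓
  2345: Sun (+1)  2346: Mon (+1)  2347: Tue (+1)  2348: Thu (+2)
Saturday years: 2293, 2299, 2305, 2311, 2316, 2322, 2333, 2339, 2344 — 9 in total.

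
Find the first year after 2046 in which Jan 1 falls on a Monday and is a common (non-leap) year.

2057

Jan 1 advances by 2 weekdays after a leap year and by 1 after a common year.
2046: Jan 1 is Monday.
2047: Tuesday
2048: Wednesday (leap)
2049: Friday
2050: Saturday
2051: Sunday
2052: Monday (leap)
2053: Wednesday
2054: Thursday
2055: Friday
2056: Saturday (leap)
2057: Monday
2057 begins on a Monday and is a common year.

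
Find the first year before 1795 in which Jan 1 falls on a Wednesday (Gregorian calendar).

1794

Jan 1 advances by 2 weekdays after a leap year and by 1 after a common year.
1795: Jan 1 is Thursday.
1794: Wednesday
1794 begins on a Wednesday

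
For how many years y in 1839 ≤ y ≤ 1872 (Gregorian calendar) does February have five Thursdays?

February has 28 days (29 in leap years); it has five Thursdays when Thursday falls among the first (month-length − 28) days — i.e. when February 1 is Thursday in a leap year (never in a common year).
February 1 by year: 1839:Fri 1840:Sat 1841:Mon 1842:Tue 1843:Wed 1844:Thu✓ 1845:Sat 1846:Sun 1847:Mon 1848:Tue 1849:Thu 1850:Fri 1851:Sat 1852:Sun 1853:Tue …(4 more)… 1858:Mon 1859:Tue 1860:Wed 1861:Fri 1862:Sat 1863:Sun 1864:Mon 1865:Wed 1866:Thu 1867:Fri 1868:Sat 1869:Mon 1870:Tue 1871:Wed 1872:Thu✓
Years with five Thursdays: 1844, 1872 → 2.

2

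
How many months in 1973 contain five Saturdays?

4

A month of length L has five Saturdays iff its first Saturday is on day ≤ L−28 (so day 1–3 in a 31-day month, 1–2 in a 30-day month, day 1 in a leap February).
Checking each month of 1973: Jan starts Mon (31d); Feb starts Thu (28d); Mar starts Thu (31d) ✓; Apr starts Sun (30d); May starts Tue (31d); Jun starts Fri (30d) ✓; Jul starts Sun (31d); Aug starts Wed (31d); Sep starts Sat (30d) ✓; Oct starts Mon (31d); Nov starts Thu (30d); Dec starts Sat (31d) ✓.
Five-Saturday months: March, June, September, December → 4.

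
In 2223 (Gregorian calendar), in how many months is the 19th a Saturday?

Check the 19th of each month of 2223: Jan 19: Sun, Feb 19: Wed, Mar 19: Wed, Apr 19: Sat, May 19: Mon, Jun 19: Thu, Jul 19: Sat, Aug 19: Tue, Sep 19: Fri, Oct 19: Sun, Nov 19: Wed, Dec 19: Fri.
Saturday occurs in April, July — 2 months.

2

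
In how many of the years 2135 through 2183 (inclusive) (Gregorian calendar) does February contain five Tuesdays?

2

February has 28 days (29 in leap years); it has five Tuesdays when Tuesday falls among the first (month-length − 28) days — i.e. when February 1 is Tuesday in a leap year (never in a common year).
February 1 by year: 2135:Tue 2136:Wed 2137:Fri 2138:Sat 2139:Sun 2140:Mon 2141:Wed 2142:Thu 2143:Fri 2144:Sat 2145:Mon 2146:Tue 2147:Wed 2148:Thu 2149:Sat …(19 more)… 2169:Wed 2170:Thu 2171:Fri 2172:Sat 2173:Mon 2174:Tue 2175:Wed 2176:Thu 2177:Sat 2178:Sun 2179:Mon 2180:Tue✓ 2181:Thu 2182:Fri 2183:Sat
Years with five Tuesdays: 2152, 2180 → 2.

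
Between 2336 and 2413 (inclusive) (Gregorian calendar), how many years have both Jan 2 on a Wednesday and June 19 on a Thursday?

3

Check each year's weekday for Jan 2 and June 19:
  2336: Thu/Fri  2337: Sat/Sat  2338: Sun/Sun  2339: Mon/Mon  2340: Tue/Wed  2341: Thu/Thu  2342: Fri/Fri  2343: Sat/Sat  2344: Sun/Mon  2345: Tue/Tue  2346: Wed/Wed  2347: Thu/Thu  2348: Fri/Sat  2349: Sun/Sun  …(50 more)…  2400: Sun/Mon  2401: Tue/Tue  2402: Wed/Wed  2403: Thu/Thu  2404: Fri/Sat  2405: Sun/Sun  2406: Mon/Mon  2407: Tue/Tue  2408: Wed/Thu ✓  2409: Fri/Fri  2410: Sat/Sat  2411: Sun/Sun  2412: Mon/Tue  2413: Wed/Wed
Both conditions hold in: 2352, 2380, 2408 — 3.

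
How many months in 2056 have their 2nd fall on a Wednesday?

Check the 2nd of each month of 2056: Jan 2: Sun, Feb 2: Wed, Mar 2: Thu, Apr 2: Sun, May 2: Tue, Jun 2: Fri, Jul 2: Sun, Aug 2: Wed, Sep 2: Sat, Oct 2: Mon, Nov 2: Thu, Dec 2: Sat.
Wednesday occurs in February, August — 2 months.

2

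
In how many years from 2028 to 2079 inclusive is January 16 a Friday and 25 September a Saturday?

2

Check each year's weekday for January 16 and 25 September:
  2028: Sun/Mon  2029: Tue/Tue  2030: Wed/Wed  2031: Thu/Thu  2032: Fri/Sat ✓  2033: Sun/Sun  2034: Mon/Mon  2035: Tue/Tue  2036: Wed/Thu  2037: Fri/Fri  2038: Sat/Sat  2039: Sun/Sun  2040: Mon/Tue  2041: Wed/Wed  …(24 more)…  2066: Sat/Sat  2067: Sun/Sun  2068: Mon/Tue  2069: Wed/Wed  2070: Thu/Thu  2071: Fri/Fri  2072: Sat/Sun  2073: Mon/Mon  2074: Tue/Tue  2075: Wed/Wed  2076: Thu/Fri  2077: Sat/Sat  2078: Sun/Sun  2079: Mon/Mon
Both conditions hold in: 2032, 2060 — 2.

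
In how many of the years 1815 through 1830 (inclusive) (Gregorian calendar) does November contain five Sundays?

November has 30 days; it has five Sundays when Sunday falls among the first (month-length − 28) days — i.e. when November 1 is one of Sunday/Saturday.
November 1 by year: 1815:Wed 1816:Fri 1817:Sat✓ 1818:Sun✓ 1819:Mon 1820:Wed 1821:Thu 1822:Fri 1823:Sat✓ 1824:Mon 1825:Tue 1826:Wed 1827:Thu 1828:Sat✓ 1829:Sun✓ 1830:Mon
Years with five Sundays: 1817, 1818, 1823, 1828, 1829 → 5.

5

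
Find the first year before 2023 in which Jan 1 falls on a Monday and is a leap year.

Jan 1 advances by 2 weekdays after a leap year and by 1 after a common year.
2023: Jan 1 is Sunday.
2022: Saturday
2021: Friday
2020: Wednesday (leap)
2019: Tuesday
2018: Monday
2017: Sunday
2016: Friday (leap)
2015: Thursday
2014: Wednesday
2013: Tuesday
2012: Sunday (leap)
2011: Saturday
2010: Friday
2009: Thursday
2008: Tuesday (leap)
2007: Monday
2006: Sunday
2005: Saturday
2004: Thursday (leap)
2003: Wednesday
2002: Tuesday
2001: Monday
2000: Saturday (leap)
1999: Friday
1998: Thursday
1997: Wednesday
1996: Monday (leap)
1996 begins on a Monday and is a leap year.

1996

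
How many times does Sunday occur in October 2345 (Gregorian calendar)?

4

October 2345 has 31 days and begins on Monday.
The first Sunday is October 7.
Sundays fall on 7, 14, 21, 28 — that's 4.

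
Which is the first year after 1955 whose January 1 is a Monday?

Jan 1 advances by 2 weekdays after a leap year and by 1 after a common year.
1955: Jan 1 is Saturday.
1956: Sunday (leap)
1957: Tuesday
1958: Wednesday
1959: Thursday
1960: Friday (leap)
1961: Sunday
1962: Monday
1962 begins on a Monday

1962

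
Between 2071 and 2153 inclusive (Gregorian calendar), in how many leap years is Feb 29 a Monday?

Leap years in 2071–2153: 20 of them.
Feb 29 weekday advances by 5 (mod 7) from one leap year to the next four years later (or differs when a century non-leap intervenes).
Leap-day weekdays: 2072:Mon✓ 2076:Sat 2080:Thu 2084:Tue 2088:Sun 2092:Fri 2096:Wed 2104:Fri 2108:Wed 2112:Mon✓ 2116:Sat 2120:Thu 2124:Tue 2128:Sun 2132:Fri 2136:Wed 2140:Mon✓ 2144:Sat 2148:Thu 2152:Tue
Monday: 2072, 2112, 2140 → 3.

3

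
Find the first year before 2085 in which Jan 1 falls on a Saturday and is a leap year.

Jan 1 advances by 2 weekdays after a leap year and by 1 after a common year.
2085: Jan 1 is Monday.
2084: Saturday (leap)
2084 begins on a Saturday and is a leap year.

2084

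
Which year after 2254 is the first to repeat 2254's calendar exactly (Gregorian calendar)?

Two years share a calendar iff Jan 1 falls on the same weekday and both are leap or both are common. 2254: Jan 1 is Sunday, common year.
2255: Jan 1 Monday, common
2256: Jan 1 Tuesday, leap
2257: Jan 1 Thursday, common
2258: Jan 1 Friday, common
2259: Jan 1 Saturday, common
2260: Jan 1 Sunday, leap
2261: Jan 1 Tuesday, common
2262: Jan 1 Wednesday, common
2263: Jan 1 Thursday, common
2264: Jan 1 Friday, leap
2265: Jan 1 Sunday, common
2265 matches on both conditions.

2265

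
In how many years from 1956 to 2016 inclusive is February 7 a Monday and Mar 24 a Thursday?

6

Check each year's weekday for February 7 and Mar 24:
  1956: Tue/Sat  1957: Thu/Sun  1958: Fri/Mon  1959: Sat/Tue  1960: Sun/Thu  1961: Tue/Fri  1962: Wed/Sat  1963: Thu/Sun  1964: Fri/Tue  1965: Sun/Wed  1966: Mon/Thu ✓  1967: Tue/Fri  1968: Wed/Sun  1969: Fri/Mon  …(33 more)…  2003: Fri/Mon  2004: Sat/Wed  2005: Mon/Thu ✓  2006: Tue/Fri  2007: Wed/Sat  2008: Thu/Mon  2009: Sat/Tue  2010: Sun/Wed  2011: Mon/Thu ✓  2012: Tue/Sat  2013: Thu/Sun  2014: Fri/Mon  2015: Sat/Tue  2016: Sun/Thu
Both conditions hold in: 1966, 1977, 1983, 1994, 2005, 2011 — 6.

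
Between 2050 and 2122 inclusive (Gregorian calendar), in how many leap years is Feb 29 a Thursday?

3

Leap years in 2050–2122: 17 of them.
Feb 29 weekday advances by 5 (mod 7) from one leap year to the next four years later (or differs when a century non-leap intervenes).
Leap-day weekdays: 2052:Thu✓ 2056:Tue 2060:Sun 2064:Fri 2068:Wed 2072:Mon 2076:Sat 2080:Thu✓ 2084:Tue 2088:Sun 2092:Fri 2096:Wed 2104:Fri 2108:Wed 2112:Mon 2116:Sat 2120:Thu✓
Thursday: 2052, 2080, 2120 → 3.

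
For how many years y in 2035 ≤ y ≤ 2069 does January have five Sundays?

January has 31 days; it has five Sundays when Sunday falls among the first (month-length − 28) days — i.e. when January 1 is one of Sunday/Saturday/Friday.
January 1 by year: 2035:Mon 2036:Tue 2037:Thu 2038:Fri✓ 2039:Sat✓ 2040:Sun✓ 2041:Tue 2042:Wed 2043:Thu 2044:Fri✓ 2045:Sun✓ 2046:Mon 2047:Tue 2048:Wed 2049:Fri✓ …(5 more)… 2055:Fri✓ 2056:Sat✓ 2057:Mon 2058:Tue 2059:Wed 2060:Thu 2061:Sat✓ 2062:Sun✓ 2063:Mon 2064:Tue 2065:Thu 2066:Fri✓ 2067:Sat✓ 2068:Sun✓ 2069:Tue
Years with five Sundays: 2038, 2039, 2040, 2044, 2045, 2049, 2050, 2051, 2055, 2056, 2061, 2062, 2066, 2067, 2068 → 15.

15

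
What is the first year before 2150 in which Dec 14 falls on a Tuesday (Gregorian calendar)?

From one year to the next, a fixed date's weekday advances by 1, or by 2 when a Feb 29 lies between the two dates.
2150: December 14 is Monday.
2149: Sunday (−1)
2148: Saturday (−1)
2147: Thursday (−2)
2146: Wednesday (−1)
2145: Tuesday (−1)
Dec 14 falls on a Tuesday in 2145.

2145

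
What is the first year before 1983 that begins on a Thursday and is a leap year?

Jan 1 advances by 2 weekdays after a leap year and by 1 after a common year.
1983: Jan 1 is Saturday.
1982: Friday
1981: Thursday
1980: Tuesday (leap)
1979: Monday
1978: Sunday
1977: Saturday
1976: Thursday (leap)
1976 begins on a Thursday and is a leap year.

1976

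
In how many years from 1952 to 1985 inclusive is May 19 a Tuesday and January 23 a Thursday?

1

Check each year's weekday for May 19 and January 23:
  1952: Mon/Wed  1953: Tue/Fri  1954: Wed/Sat  1955: Thu/Sun  1956: Sat/Mon  1957: Sun/Wed  1958: Mon/Thu  1959: Tue/Fri  1960: Thu/Sat  1961: Fri/Mon  1962: Sat/Tue  1963: Sun/Wed  1964: Tue/Thu ✓  1965: Wed/Sat  …(6 more)…  1972: Fri/Sun  1973: Sat/Tue  1974: Sun/Wed  1975: Mon/Thu  1976: Wed/Fri  1977: Thu/Sun  1978: Fri/Mon  1979: Sat/Tue  1980: Mon/Wed  1981: Tue/Fri  1982: Wed/Sat  1983: Thu/Sun  1984: Sat/Mon  1985: Sun/Wed
Both conditions hold in: 1964 — 1.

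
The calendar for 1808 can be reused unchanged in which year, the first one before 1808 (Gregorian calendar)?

1796

Two years share a calendar iff Jan 1 falls on the same weekday and both are leap or both are common. 1808: Jan 1 is Friday, leap year.
1807: Jan 1 Thursday, common
1806: Jan 1 Wednesday, common
1805: Jan 1 Tuesday, common
1804: Jan 1 Sunday, leap
1803: Jan 1 Saturday, common
1802: Jan 1 Friday, common
1801: Jan 1 Thursday, common
1800: Jan 1 Wednesday, common
1799: Jan 1 Tuesday, common
1798: Jan 1 Monday, common
1797: Jan 1 Sunday, common
1796: Jan 1 Friday, leap
1796 matches on both conditions.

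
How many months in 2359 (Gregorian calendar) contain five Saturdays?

4

A month of length L has five Saturdays iff its first Saturday is on day ≤ L−28 (so day 1–3 in a 31-day month, 1–2 in a 30-day month, day 1 in a leap February).
Checking each month of 2359: Jan starts Thu (31d) ✓; Feb starts Sun (28d); Mar starts Sun (31d); Apr starts Wed (30d); May starts Fri (31d) ✓; Jun starts Mon (30d); Jul starts Wed (31d); Aug starts Sat (31d) ✓; Sep starts Tue (30d); Oct starts Thu (31d) ✓; Nov starts Sun (30d); Dec starts Tue (31d).
Five-Saturday months: January, May, August, October → 4.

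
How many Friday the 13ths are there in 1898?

Check the 13th of each month of 1898: Jan 13: Thu, Feb 13: Sun, Mar 13: Sun, Apr 13: Wed, May 13: Fri, Jun 13: Mon, Jul 13: Wed, Aug 13: Sat, Sep 13: Tue, Oct 13: Thu, Nov 13: Sun, Dec 13: Tue.
Friday occurs in May — 1 month.

1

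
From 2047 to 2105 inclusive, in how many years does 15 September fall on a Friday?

8

Track 15 September's weekday year by year (advancing +1, or +2 across a Feb 29):
  2047: Sun  2048: Tue (+2)  2049: Wed (+1)  2050: Thu (+1)  2051: Fri (+1) ✓
  2052: Sun (+2)  2053: Mon (+1)  2054: Tue (+1)  2055: Wed (+1)  2056: Fri (+2) ✓
  2057: Sat (+1)  2058: Sun (+1)  2059: Mon (+1)  2060: Wed (+2)  … (31 more years) …
  2092: Mon (+2)  2093: Tue (+1)  2094: Wed (+1)  2095: Thu (+1)  2096: Sat (+2)
  2097: Sun (+1)  2098: Mon (+1)  2099: Tue (+1)  2100: Wed (+1)  2101: Thu (+1)
  2102: Fri (+1) ✓  2103: Sat (+1)  2104: Mon (+2)  2105: Tue (+1)
Friday years: 2051, 2056, 2062, 2073, 2079, 2084, 2090, 2102 — 8 in total.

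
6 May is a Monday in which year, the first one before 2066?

From one year to the next, a fixed date's weekday advances by 1, or by 2 when a Feb 29 lies between the two dates.
2066: May 6 is Thursday.
2065: Wednesday (−1)
2064: Tuesday (−1)
2063: Sunday (−2)
2062: Saturday (−1)
2061: Friday (−1)
2060: Thursday (−1)
2059: Tuesday (−2)
2058: Monday (−1)
6 May falls on a Monday in 2058.

2058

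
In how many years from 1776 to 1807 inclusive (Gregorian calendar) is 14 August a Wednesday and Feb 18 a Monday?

4

Check each year's weekday for 14 August and Feb 18:
  1776: Wed/Sun  1777: Thu/Tue  1778: Fri/Wed  1779: Sat/Thu  1780: Mon/Fri  1781: Tue/Sun  1782: Wed/Mon ✓  1783: Thu/Tue  1784: Sat/Wed  1785: Sun/Fri  1786: Mon/Sat  1787: Tue/Sun  1788: Thu/Mon  1789: Fri/Wed  …(4 more)…  1794: Thu/Tue  1795: Fri/Wed  1796: Sun/Thu  1797: Mon/Sat  1798: Tue/Sun  1799: Wed/Mon ✓  1800: Thu/Tue  1801: Fri/Wed  1802: Sat/Thu  1803: Sun/Fri  1804: Tue/Sat  1805: Wed/Mon ✓  1806: Thu/Tue  1807: Fri/Wed
Both conditions hold in: 1782, 1793, 1799, 1805 — 4.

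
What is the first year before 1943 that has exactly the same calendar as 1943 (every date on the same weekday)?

1937

Two years share a calendar iff Jan 1 falls on the same weekday and both are leap or both are common. 1943: Jan 1 is Friday, common year.
1942: Jan 1 Thursday, common
1941: Jan 1 Wednesday, common
1940: Jan 1 Monday, leap
1939: Jan 1 Sunday, common
1938: Jan 1 Saturday, common
1937: Jan 1 Friday, common
1937 matches on both conditions.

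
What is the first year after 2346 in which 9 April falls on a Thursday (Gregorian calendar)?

2353

From one year to the next, a fixed date's weekday advances by 1, or by 2 when a Feb 29 lies between the two dates.
2346: April 9 is Tuesday.
2347: Wednesday (+1)
2348: Friday (+2)
2349: Saturday (+1)
2350: Sunday (+1)
2351: Monday (+1)
2352: Wednesday (+2)
2353: Thursday (+1)
9 April falls on a Thursday in 2353.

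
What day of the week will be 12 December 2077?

Sunday

January 1, 2077 is a Friday.
December 12 is day 346 of the year, i.e. 345 days after Jan 1.
345 mod 7 = 2, so advance 2 weekdays from Friday: Sunday.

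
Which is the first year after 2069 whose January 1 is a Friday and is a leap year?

Jan 1 advances by 2 weekdays after a leap year and by 1 after a common year.
2069: Jan 1 is Tuesday.
2070: Wednesday
2071: Thursday
2072: Friday (leap)
2072 begins on a Friday and is a leap year.

2072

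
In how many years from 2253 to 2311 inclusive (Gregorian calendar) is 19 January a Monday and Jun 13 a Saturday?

6

Check each year's weekday for 19 January and Jun 13:
  2253: Wed/Mon  2254: Thu/Tue  2255: Fri/Wed  2256: Sat/Fri  2257: Mon/Sat ✓  2258: Tue/Sun  2259: Wed/Mon  2260: Thu/Wed  2261: Sat/Thu  2262: Sun/Fri  2263: Mon/Sat ✓  2264: Tue/Mon  2265: Thu/Tue  2266: Fri/Wed  …(31 more)…  2298: Wed/Mon  2299: Thu/Tue  2300: Fri/Wed  2301: Sat/Thu  2302: Sun/Fri  2303: Mon/Sat ✓  2304: Tue/Mon  2305: Thu/Tue  2306: Fri/Wed  2307: Sat/Thu  2308: Sun/Sat  2309: Tue/Sun  2310: Wed/Mon  2311: Thu/Tue
Both conditions hold in: 2257, 2263, 2274, 2285, 2291, 2303 — 6.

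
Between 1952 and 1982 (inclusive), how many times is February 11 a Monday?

Track February 11's weekday year by year (advancing +1, or +2 across a Feb 29):
  1952: Mon ✓  1953: Wed (+2)  1954: Thu (+1)  1955: Fri (+1)  1956: Sat (+1)
  1957: Mon (+2) ✓  1958: Tue (+1)  1959: Wed (+1)  1960: Thu (+1)  1961: Sat (+2)
  1962: Sun (+1)  1963: Mon (+1) ✓  1964: Tue (+1)  1965: Thu (+2)  … (3 more years) …
  1969: Tue (+2)  1970: Wed (+1)  1971: Thu (+1)  1972: Fri (+1)  1973: Sun (+2)
  1974: Mon (+1) ✓  1975: Tue (+1)  1976: Wed (+1)  1977: Fri (+2)  1978: Sat (+1)
  1979: Sun (+1)  1980: Mon (+1) ✓  1981: Wed (+2)  1982: Thu (+1)
Monday years: 1952, 1957, 1963, 1974, 1980 — 5 in total.

5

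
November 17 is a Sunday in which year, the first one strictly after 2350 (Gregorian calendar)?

From one year to the next, a fixed date's weekday advances by 1, or by 2 when a Feb 29 lies between the two dates.
2350: November 17 is Friday.
2351: Saturday (+1)
2352: Monday (+2)
2353: Tuesday (+1)
2354: Wednesday (+1)
2355: Thursday (+1)
2356: Saturday (+2)
2357: Sunday (+1)
November 17 falls on a Sunday in 2357.

2357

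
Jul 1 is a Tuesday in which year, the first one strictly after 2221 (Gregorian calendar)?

From one year to the next, a fixed date's weekday advances by 1, or by 2 when a Feb 29 lies between the two dates.
2221: July 1 is Sunday.
2222: Monday (+1)
2223: Tuesday (+1)
Jul 1 falls on a Tuesday in 2223.

2223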